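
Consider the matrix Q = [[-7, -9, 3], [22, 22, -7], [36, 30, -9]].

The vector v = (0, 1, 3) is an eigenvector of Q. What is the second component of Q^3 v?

First find the eigenvalue: Qv = (0, 1, 3) = 1·(0, 1, 3), so λ = 1.
Then Q^3 v = λ^3·v = 1^3·(0, 1, 3) = 1·(0, 1, 3) = (0, 1, 3).

1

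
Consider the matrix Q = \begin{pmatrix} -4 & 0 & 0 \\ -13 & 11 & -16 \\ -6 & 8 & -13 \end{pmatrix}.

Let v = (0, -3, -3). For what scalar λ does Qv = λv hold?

Compute Qv: Q·(0, -3, -3) = (0, 15, 15).
Since Qv = λv, compare component 2: 15 = λ·-3, so λ = -5.

-5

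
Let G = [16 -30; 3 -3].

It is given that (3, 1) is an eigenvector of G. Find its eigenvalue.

6

Compute Gv: G·(3, 1) = (18, 6).
Since Gv = λv, compare component 1: 18 = λ·3, so λ = 6.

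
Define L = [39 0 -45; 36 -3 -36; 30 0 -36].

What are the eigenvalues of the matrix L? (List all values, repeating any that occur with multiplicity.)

Set up det(λI - L) = 0.
Cofactor expansion gives p(λ) = λ^3 - 63λ - 162.
Try λ = -3: p(-3) = 0, so -3 is a root.
Factor out (λ + 3): p(λ) = (λ + 3)·(λ^2 - 3λ - 54).
The quadratic factors as (λ + 6)·(λ - 9).
Eigenvalues: -6, -3, 9.

-6, -3, 9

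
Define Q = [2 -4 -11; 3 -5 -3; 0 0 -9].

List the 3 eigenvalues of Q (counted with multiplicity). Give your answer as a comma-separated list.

The characteristic polynomial is p(t) = det(tI - Q).
Expanding the 3×3 determinant: p(t) = t^3 + 12t^2 + 29t + 18.
Try t = -1: p(-1) = 0, so -1 is a root.
Factor out (t + 1): p(t) = (t + 1)·(t^2 + 11t + 18).
The quadratic factors as (t + 9)·(t + 2).
Eigenvalues: -9, -2, -1.

-9, -2, -1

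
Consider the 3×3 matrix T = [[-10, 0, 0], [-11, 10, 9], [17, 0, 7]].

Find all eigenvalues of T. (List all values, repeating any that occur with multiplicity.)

Set up det(μI - T) = 0.
Expanding the 3×3 determinant: p(μ) = μ^3 - 7μ^2 - 100μ + 700.
Since p(10) = 0, μ = 10 is a root.
Factor out (μ - 10): p(μ) = (μ - 10)·(μ^2 + 3μ - 70).
The quadratic factors as (μ + 10)·(μ - 7).
Eigenvalues: -10, 7, 10.

-10, 7, 10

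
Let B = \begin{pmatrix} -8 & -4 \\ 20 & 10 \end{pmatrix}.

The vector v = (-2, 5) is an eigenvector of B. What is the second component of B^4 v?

80

First find the eigenvalue: Bv = (-4, 10) = 2·(-2, 5), so λ = 2.
Then B^4 v = λ^4·v = 2^4·(-2, 5) = 16·(-2, 5) = (-32, 80).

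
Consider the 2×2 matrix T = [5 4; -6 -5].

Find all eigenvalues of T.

-1, 1

det(T - μI) = (5 - μ)(-5 - μ) - (4)·(-6) = μ^2 - 1.
This factors as (μ + 1)·(μ - 1) = 0.
Eigenvalues: -1, 1.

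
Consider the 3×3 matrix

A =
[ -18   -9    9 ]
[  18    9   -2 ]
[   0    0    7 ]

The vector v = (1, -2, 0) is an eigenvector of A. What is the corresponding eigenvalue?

0

Compute Av: A·(1, -2, 0) = (0, 0, 0).
Since Av = λv, compare component 1: 0 = λ·1, so λ = 0.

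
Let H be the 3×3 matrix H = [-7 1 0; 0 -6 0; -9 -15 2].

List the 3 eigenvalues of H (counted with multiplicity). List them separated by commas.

Set up det(μI - H) = 0.
Cofactor expansion gives p(μ) = μ^3 + 11μ^2 + 16μ - 84.
Rational-root test: μ = -6 gives p(-6) = 0.
Factor out (μ + 6): p(μ) = (μ + 6)·(μ^2 + 5μ - 14).
The quadratic factors as (μ + 7)·(μ - 2).
Eigenvalues: -7, -6, 2.

-7, -6, 2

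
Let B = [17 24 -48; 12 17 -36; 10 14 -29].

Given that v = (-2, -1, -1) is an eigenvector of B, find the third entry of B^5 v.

First find the eigenvalue: Bv = (-10, -5, -5) = 5·(-2, -1, -1), so λ = 5.
Then B^5 v = λ^5·v = 5^5·(-2, -1, -1) = 3125·(-2, -1, -1) = (-6250, -3125, -3125).

-3125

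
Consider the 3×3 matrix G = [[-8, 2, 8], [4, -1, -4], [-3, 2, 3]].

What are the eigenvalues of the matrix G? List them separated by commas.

-5, -1, 0

Compute the characteristic polynomial p(λ) = det(λI - G).
Expanding along the first row, p(λ) = λ^3 + 6λ^2 + 5λ.
Rational-root test: λ = 0 gives p(0) = 0.
Dividing by λ leaves λ^2 + 6λ + 5.
The quadratic factors as (λ + 5)·(λ + 1).
Eigenvalues: -5, -1, 0.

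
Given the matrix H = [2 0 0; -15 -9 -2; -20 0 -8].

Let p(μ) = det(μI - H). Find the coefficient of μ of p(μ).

p(μ) = μ^3 + 15μ^2 + 38μ - 144.
The coefficient of μ is 38.

38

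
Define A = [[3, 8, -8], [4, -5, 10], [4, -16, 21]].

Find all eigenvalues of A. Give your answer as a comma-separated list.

3, 5, 11

The characteristic polynomial is p(λ) = det(λI - A).
Expanding along the first row, p(λ) = λ^3 - 19λ^2 + 103λ - 165.
Since p(5) = 0, λ = 5 is a root.
Dividing by (λ - 5) leaves λ^2 - 14λ + 33.
The quadratic factors as (λ - 3)·(λ - 11).
Eigenvalues: 3, 5, 11.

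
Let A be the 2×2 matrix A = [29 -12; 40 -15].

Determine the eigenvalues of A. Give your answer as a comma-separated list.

det(A - rI) = (29 - r)(-15 - r) - (-12)·(40) = r^2 - 14r + 45.
This factors as (r - 5)·(r - 9) = 0.
Eigenvalues: 5, 9.

5, 9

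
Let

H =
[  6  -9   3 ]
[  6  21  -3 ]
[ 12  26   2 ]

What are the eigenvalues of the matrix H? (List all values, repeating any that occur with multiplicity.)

Compute the characteristic polynomial p(r) = det(rI - H).
Cofactor expansion gives p(r) = r^3 - 29r^2 + 276r - 864.
Try r = 8: p(8) = 0, so 8 is a root.
Factor out (r - 8): p(r) = (r - 8)·(r^2 - 21r + 108).
The quadratic factors as (r - 9)·(r - 12).
Eigenvalues: 8, 9, 12.

8, 9, 12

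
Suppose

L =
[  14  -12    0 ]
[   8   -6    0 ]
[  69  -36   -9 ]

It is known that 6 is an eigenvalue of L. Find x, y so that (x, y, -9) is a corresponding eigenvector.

-3, -2

We need (L - 6I)v = 0.
L - 6I = [[8, -12, 0], [8, -12, 0], [69, -36, -15]].
Row 1: (8)·x + (-12)·y + (0)·-9 = 0
Row 2: (8)·x + (-12)·y + (0)·-9 = 0
Row 3: (69)·x + (-36)·y + (-15)·-9 = 0
Solving gives x = -3, y = -2.
Check: L·(-3, -2, -9) = (-18, -12, -54) = 6·(-3, -2, -9).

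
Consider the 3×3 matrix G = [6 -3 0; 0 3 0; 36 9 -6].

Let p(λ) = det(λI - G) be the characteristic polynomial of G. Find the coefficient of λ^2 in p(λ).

The coefficient of λ^2 of det(λI - G) is −trace(G).
trace(G) = (6) + (3) + (-6) = 3, so the coefficient is -3.

-3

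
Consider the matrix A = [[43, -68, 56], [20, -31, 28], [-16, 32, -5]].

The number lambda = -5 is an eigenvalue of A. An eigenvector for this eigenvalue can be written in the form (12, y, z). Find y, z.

6, -3

We need (A + 5I)v = 0.
A + 5I = [[48, -68, 56], [20, -26, 28], [-16, 32, 0]].
Row 1: (48)·12 + (-68)·y + (56)·z = 0
Row 2: (20)·12 + (-26)·y + (28)·z = 0
Row 3: (-16)·12 + (32)·y + (0)·z = 0
Solving gives y = 6, z = -3.
Check: A·(12, 6, -3) = (-60, -30, 15) = -5·(12, 6, -3).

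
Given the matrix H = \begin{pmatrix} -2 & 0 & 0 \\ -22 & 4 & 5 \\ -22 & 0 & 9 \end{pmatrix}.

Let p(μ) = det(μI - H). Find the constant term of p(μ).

72

p(μ) = μ^3 - 11μ^2 + 10μ + 72.
The constant term is 72.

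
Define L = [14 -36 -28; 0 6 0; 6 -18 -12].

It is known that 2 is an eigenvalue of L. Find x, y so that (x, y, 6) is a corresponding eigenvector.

We need (L - 2I)v = 0.
L - 2I = [[12, -36, -28], [0, 4, 0], [6, -18, -14]].
Row 1: (12)·x + (-36)·y + (-28)·6 = 0
Row 2: (0)·x + (4)·y + (0)·6 = 0
Row 3: (6)·x + (-18)·y + (-14)·6 = 0
Solving gives x = 14, y = 0.
Check: L·(14, 0, 6) = (28, 0, 12) = 2·(14, 0, 6).

14, 0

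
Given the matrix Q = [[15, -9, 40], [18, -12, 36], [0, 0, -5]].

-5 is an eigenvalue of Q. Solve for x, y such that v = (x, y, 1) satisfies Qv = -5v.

We need (Q + 5I)v = 0.
Q + 5I = [[20, -9, 40], [18, -7, 36], [0, 0, 0]].
Row 1: (20)·x + (-9)·y + (40)·1 = 0
Row 2: (18)·x + (-7)·y + (36)·1 = 0
Row 3: (0)·x + (0)·y + (0)·1 = 0
Solving gives x = -2, y = 0.
Check: Q·(-2, 0, 1) = (10, 0, -5) = -5·(-2, 0, 1).

-2, 0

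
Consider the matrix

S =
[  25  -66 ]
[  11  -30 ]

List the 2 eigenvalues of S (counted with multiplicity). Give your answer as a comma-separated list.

-8, 3

det(S - tI) = (25 - t)(-30 - t) - (-66)·(11) = t^2 + 5t - 24.
This factors as (t + 8)·(t - 3) = 0.
Eigenvalues: -8, 3.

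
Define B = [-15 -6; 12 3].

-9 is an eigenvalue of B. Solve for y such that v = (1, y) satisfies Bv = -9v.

We need (B + 9I)v = 0.
B + 9I = [[-6, -6], [12, 12]].
Row 1: (-6)·1 + (-6)·y = 0
Row 2: (12)·1 + (12)·y = 0
Solving gives y = -1.
Check: B·(1, -1) = (-9, 9) = -9·(1, -1).

-1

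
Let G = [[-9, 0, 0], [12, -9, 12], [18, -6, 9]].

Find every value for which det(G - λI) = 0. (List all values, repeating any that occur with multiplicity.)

The characteristic polynomial is p(λ) = det(λI - G).
Expanding the 3×3 determinant: p(λ) = λ^3 + 9λ^2 - 9λ - 81.
Since p(-3) = 0, λ = -3 is a root.
Factor out (λ + 3): p(λ) = (λ + 3)·(λ^2 + 6λ - 27).
The quadratic factors as (λ + 9)·(λ - 3).
Eigenvalues: -9, -3, 3.

-9, -3, 3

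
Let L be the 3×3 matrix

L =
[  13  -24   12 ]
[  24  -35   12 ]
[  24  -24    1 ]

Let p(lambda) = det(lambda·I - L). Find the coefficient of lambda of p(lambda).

99

p(lambda) = lambda^3 + 21·lambda^2 + 99·lambda - 121.
The coefficient of lambda is 99.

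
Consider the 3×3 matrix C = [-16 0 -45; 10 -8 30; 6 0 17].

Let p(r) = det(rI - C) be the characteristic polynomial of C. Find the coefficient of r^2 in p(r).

7

The coefficient of r^2 of det(rI - C) is −trace(C).
trace(C) = (-16) + (-8) + (17) = -7, so the coefficient is 7.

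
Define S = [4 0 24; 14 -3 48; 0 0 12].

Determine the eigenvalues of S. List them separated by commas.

-3, 4, 12

Compute the characteristic polynomial p(λ) = det(λI - S).
Expanding the 3×3 determinant: p(λ) = λ^3 - 13λ^2 + 144.
Rational-root test: λ = 4 gives p(4) = 0.
Dividing by (λ - 4) leaves λ^2 - 9λ - 36.
The quadratic factors as (λ + 3)·(λ - 12).
Eigenvalues: -3, 4, 12.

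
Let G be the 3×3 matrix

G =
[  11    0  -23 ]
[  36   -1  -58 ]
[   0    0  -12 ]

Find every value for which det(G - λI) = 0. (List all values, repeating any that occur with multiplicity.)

Compute the characteristic polynomial p(λ) = det(λI - G).
Expanding along the first row, p(λ) = λ^3 + 2λ^2 - 131λ - 132.
Since p(11) = 0, λ = 11 is a root.
Dividing by (λ - 11) leaves λ^2 + 13λ + 12.
The quadratic factors as (λ + 12)·(λ + 1).
Eigenvalues: -12, -1, 11.

-12, -1, 11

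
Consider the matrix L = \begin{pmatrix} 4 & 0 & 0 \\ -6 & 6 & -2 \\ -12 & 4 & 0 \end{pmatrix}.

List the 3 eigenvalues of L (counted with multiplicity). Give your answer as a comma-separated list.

2, 4, 4

Set up det(rI - L) = 0.
Cofactor expansion gives p(r) = r^3 - 10r^2 + 32r - 32.
Try r = 4: p(4) = 0, so 4 is a root.
Factor out (r - 4): p(r) = (r - 4)·(r^2 - 6r + 8).
The quadratic factors as (r - 2)·(r - 4).
Eigenvalues: 2, 4, 4.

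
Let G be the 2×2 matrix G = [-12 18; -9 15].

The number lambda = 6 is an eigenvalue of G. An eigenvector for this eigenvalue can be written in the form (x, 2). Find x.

We need (G - 6I)v = 0.
G - 6I = [[-18, 18], [-9, 9]].
Row 1: (-18)·x + (18)·2 = 0
Row 2: (-9)·x + (9)·2 = 0
Solving gives x = 2.
Check: G·(2, 2) = (12, 12) = 6·(2, 2).

2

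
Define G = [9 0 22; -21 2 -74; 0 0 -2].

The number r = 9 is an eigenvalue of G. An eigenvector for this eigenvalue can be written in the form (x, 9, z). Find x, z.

We need (G - 9I)v = 0.
G - 9I = [[0, 0, 22], [-21, -7, -74], [0, 0, -11]].
Row 1: (0)·x + (0)·9 + (22)·z = 0
Row 2: (-21)·x + (-7)·9 + (-74)·z = 0
Row 3: (0)·x + (0)·9 + (-11)·z = 0
Solving gives x = -3, z = 0.
Check: G·(-3, 9, 0) = (-27, 81, 0) = 9·(-3, 9, 0).

-3, 0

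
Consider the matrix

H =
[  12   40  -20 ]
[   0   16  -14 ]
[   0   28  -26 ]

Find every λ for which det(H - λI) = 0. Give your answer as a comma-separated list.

The characteristic polynomial is p(lambda) = det(lambda·I - H).
Expanding along the first row, p(lambda) = lambda^3 - 2·lambda^2 - 144·lambda + 288.
Since p(-12) = 0, lambda = -12 is a root.
Dividing by (lambda + 12) leaves lambda^2 - 14·lambda + 24.
The quadratic factors as (lambda - 2)·(lambda - 12).
Eigenvalues: -12, 2, 12.

-12, 2, 12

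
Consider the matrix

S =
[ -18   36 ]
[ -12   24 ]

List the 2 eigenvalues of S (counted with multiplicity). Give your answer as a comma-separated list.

0, 6

det(S - λI) = (-18 - λ)(24 - λ) - (36)·(-12) = λ^2 - 6λ.
This factors as λ·(λ - 6) = 0.
Eigenvalues: 0, 6.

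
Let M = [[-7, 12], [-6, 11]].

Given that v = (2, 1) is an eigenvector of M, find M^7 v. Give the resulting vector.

First find the eigenvalue: Mv = (-2, -1) = -1·(2, 1), so λ = -1.
Then M^7 v = λ^7·v = (-1)^7·(2, 1) = -1·(2, 1) = (-2, -1).

(-2, -1)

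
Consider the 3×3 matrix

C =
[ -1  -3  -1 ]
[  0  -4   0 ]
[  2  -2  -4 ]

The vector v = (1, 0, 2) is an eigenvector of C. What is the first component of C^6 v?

729

First find the eigenvalue: Cv = (-3, 0, -6) = -3·(1, 0, 2), so λ = -3.
Then C^6 v = λ^6·v = (-3)^6·(1, 0, 2) = 729·(1, 0, 2) = (729, 0, 1458).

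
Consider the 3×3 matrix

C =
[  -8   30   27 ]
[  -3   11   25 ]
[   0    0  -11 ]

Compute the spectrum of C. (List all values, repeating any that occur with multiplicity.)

-11, 1, 2

Set up det(tI - C) = 0.
Expanding along the first row, p(t) = t^3 + 8t^2 - 31t + 22.
Try t = -11: p(-11) = 0, so -11 is a root.
Factor out (t + 11): p(t) = (t + 11)·(t^2 - 3t + 2).
The quadratic factors as (t - 1)·(t - 2).
Eigenvalues: -11, 1, 2.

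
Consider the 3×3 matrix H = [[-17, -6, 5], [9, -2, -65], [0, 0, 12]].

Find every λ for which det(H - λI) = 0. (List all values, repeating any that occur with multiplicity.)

Compute the characteristic polynomial p(lambda) = det(lambda·I - H).
Expanding along the first row, p(lambda) = lambda^3 + 7·lambda^2 - 140·lambda - 1056.
Since p(-8) = 0, lambda = -8 is a root.
Dividing by (lambda + 8) leaves lambda^2 - lambda - 132.
The quadratic factors as (lambda + 11)·(lambda - 12).
Eigenvalues: -11, -8, 12.

-11, -8, 12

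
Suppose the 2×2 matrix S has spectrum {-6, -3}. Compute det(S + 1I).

10

If S has eigenvalues -6, -3, then S + 1I has eigenvalues -5, -2.
det(S + 1I) = (-5) · (-2) = 10.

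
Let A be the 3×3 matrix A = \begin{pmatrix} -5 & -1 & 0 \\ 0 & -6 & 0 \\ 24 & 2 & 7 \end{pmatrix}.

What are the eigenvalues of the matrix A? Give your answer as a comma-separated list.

The characteristic polynomial is p(μ) = det(μI - A).
Expanding along the first row, p(μ) = μ^3 + 4μ^2 - 47μ - 210.
Rational-root test: μ = -6 gives p(-6) = 0.
Dividing by (μ + 6) leaves μ^2 - 2μ - 35.
The quadratic factors as (μ + 5)·(μ - 7).
Eigenvalues: -6, -5, 7.

-6, -5, 7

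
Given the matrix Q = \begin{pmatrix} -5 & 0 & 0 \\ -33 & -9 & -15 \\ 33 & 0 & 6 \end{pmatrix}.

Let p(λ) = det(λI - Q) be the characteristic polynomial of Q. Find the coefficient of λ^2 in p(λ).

The coefficient of λ^2 of det(λI - Q) is −trace(Q).
trace(Q) = (-5) + (-9) + (6) = -8, so the coefficient is 8.

8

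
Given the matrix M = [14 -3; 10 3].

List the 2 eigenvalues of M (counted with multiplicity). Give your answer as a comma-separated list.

8, 9

det(M - sI) = (14 - s)(3 - s) - (-3)·(10) = s^2 - 17s + 72.
This factors as (s - 8)·(s - 9) = 0.
Eigenvalues: 8, 9.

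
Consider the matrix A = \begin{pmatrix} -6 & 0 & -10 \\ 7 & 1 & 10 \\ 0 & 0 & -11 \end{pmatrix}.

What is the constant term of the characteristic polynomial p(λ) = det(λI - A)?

p(0) = det(0·I − A) = det(−A) = (−1)^3·det(A).
det(A) = 66, so p(0) = -66.

-66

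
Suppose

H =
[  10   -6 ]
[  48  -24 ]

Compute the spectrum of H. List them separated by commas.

-8, -6

det(H - λI) = (10 - λ)(-24 - λ) - (-6)·(48) = λ^2 + 14λ + 48.
This factors as (λ + 8)·(λ + 6) = 0.
Eigenvalues: -8, -6.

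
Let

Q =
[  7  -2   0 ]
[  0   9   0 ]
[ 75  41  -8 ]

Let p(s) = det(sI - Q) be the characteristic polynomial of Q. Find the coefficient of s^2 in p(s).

-8

The coefficient of s^2 of det(sI - Q) is −trace(Q).
trace(Q) = (7) + (9) + (-8) = 8, so the coefficient is -8.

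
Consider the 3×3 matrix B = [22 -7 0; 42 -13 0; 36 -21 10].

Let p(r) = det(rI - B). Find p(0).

-80

p(0) = det(0·I − B) = det(−B) = (−1)^3·det(B).
det(B) = 80, so p(0) = -80.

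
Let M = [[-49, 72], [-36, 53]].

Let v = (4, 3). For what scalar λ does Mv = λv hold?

Compute Mv: M·(4, 3) = (20, 15).
Since Mv = λv, compare component 1: 20 = λ·4, so λ = 5.

5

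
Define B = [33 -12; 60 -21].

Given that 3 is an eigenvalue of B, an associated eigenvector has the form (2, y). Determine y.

5

We need (B - 3I)v = 0.
B - 3I = [[30, -12], [60, -24]].
Row 1: (30)·2 + (-12)·y = 0
Row 2: (60)·2 + (-24)·y = 0
Solving gives y = 5.
Check: B·(2, 5) = (6, 15) = 3·(2, 5).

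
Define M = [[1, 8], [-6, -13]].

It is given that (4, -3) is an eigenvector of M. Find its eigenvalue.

-5

Compute Mv: M·(4, -3) = (-20, 15).
Since Mv = λv, compare component 1: -20 = λ·4, so λ = -5.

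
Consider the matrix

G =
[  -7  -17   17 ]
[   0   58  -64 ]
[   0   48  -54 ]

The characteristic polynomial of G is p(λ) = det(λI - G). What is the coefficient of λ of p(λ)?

-88

p(λ) = λ^3 + 3λ^2 - 88λ - 420.
The coefficient of λ is -88.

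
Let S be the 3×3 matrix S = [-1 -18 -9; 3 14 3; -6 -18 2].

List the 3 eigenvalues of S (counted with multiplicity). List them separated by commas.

2, 5, 8

Set up det(lambda·I - S) = 0.
Cofactor expansion gives p(lambda) = lambda^3 - 15·lambda^2 + 66·lambda - 80.
Since p(5) = 0, lambda = 5 is a root.
Dividing by (lambda - 5) leaves lambda^2 - 10·lambda + 16.
The quadratic factors as (lambda - 2)·(lambda - 8).
Eigenvalues: 2, 5, 8.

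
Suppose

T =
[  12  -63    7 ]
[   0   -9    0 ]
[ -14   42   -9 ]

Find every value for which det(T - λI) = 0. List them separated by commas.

-9, -2, 5

The characteristic polynomial is p(lambda) = det(lambda·I - T).
Expanding along the first row, p(lambda) = lambda^3 + 6·lambda^2 - 37·lambda - 90.
Since p(5) = 0, lambda = 5 is a root.
Factor out (lambda - 5): p(lambda) = (lambda - 5)·(lambda^2 + 11·lambda + 18).
The quadratic factors as (lambda + 9)·(lambda + 2).
Eigenvalues: -9, -2, 5.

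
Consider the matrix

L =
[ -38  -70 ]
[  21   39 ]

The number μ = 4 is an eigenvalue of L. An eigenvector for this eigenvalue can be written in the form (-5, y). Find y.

We need (L - 4I)v = 0.
L - 4I = [[-42, -70], [21, 35]].
Row 1: (-42)·-5 + (-70)·y = 0
Row 2: (21)·-5 + (35)·y = 0
Solving gives y = 3.
Check: L·(-5, 3) = (-20, 12) = 4·(-5, 3).

3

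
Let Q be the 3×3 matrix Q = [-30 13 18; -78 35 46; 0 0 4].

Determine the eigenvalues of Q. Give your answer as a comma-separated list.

-4, 4, 9

The characteristic polynomial is p(μ) = det(μI - Q).
Expanding the 3×3 determinant: p(μ) = μ^3 - 9μ^2 - 16μ + 144.
Rational-root test: μ = 9 gives p(9) = 0.
Dividing by (μ - 9) leaves μ^2 - 16.
The quadratic factors as (μ + 4)·(μ - 4).
Eigenvalues: -4, 4, 9.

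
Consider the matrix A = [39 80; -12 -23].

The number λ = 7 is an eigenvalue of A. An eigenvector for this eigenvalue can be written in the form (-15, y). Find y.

6

We need (A - 7I)v = 0.
A - 7I = [[32, 80], [-12, -30]].
Row 1: (32)·-15 + (80)·y = 0
Row 2: (-12)·-15 + (-30)·y = 0
Solving gives y = 6.
Check: A·(-15, 6) = (-105, 42) = 7·(-15, 6).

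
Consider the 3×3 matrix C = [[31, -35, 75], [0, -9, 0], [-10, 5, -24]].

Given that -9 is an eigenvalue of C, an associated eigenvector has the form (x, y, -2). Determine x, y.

2, -2

We need (C + 9I)v = 0.
C + 9I = [[40, -35, 75], [0, 0, 0], [-10, 5, -15]].
Row 1: (40)·x + (-35)·y + (75)·-2 = 0
Row 2: (0)·x + (0)·y + (0)·-2 = 0
Row 3: (-10)·x + (5)·y + (-15)·-2 = 0
Solving gives x = 2, y = -2.
Check: C·(2, -2, -2) = (-18, 18, 18) = -9·(2, -2, -2).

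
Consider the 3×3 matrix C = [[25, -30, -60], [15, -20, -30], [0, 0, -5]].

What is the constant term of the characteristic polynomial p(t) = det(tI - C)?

p(0) = det(0·I − C) = det(−C) = (−1)^3·det(C).
det(C) = 250, so p(0) = -250.

-250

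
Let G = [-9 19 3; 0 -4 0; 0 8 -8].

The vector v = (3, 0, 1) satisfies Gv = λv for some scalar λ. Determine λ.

-8

Compute Gv: G·(3, 0, 1) = (-24, 0, -8).
Since Gv = λv, compare component 1: -24 = λ·3, so λ = -8.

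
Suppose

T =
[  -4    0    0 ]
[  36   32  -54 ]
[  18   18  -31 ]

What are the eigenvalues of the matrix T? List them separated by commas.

-4, -4, 5

Set up det(μI - T) = 0.
Expanding the 3×3 determinant: p(μ) = μ^3 + 3μ^2 - 24μ - 80.
Rational-root test: μ = -4 gives p(-4) = 0.
Dividing by (μ + 4) leaves μ^2 - μ - 20.
The quadratic factors as (μ + 4)·(μ - 5).
Eigenvalues: -4, -4, 5.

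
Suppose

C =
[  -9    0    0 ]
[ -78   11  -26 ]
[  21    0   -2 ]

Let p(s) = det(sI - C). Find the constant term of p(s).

p(s) = s^3 - 103s - 198.
The constant term is -198.

-198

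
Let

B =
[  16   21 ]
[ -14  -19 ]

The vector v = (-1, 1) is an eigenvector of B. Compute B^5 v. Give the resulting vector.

First find the eigenvalue: Bv = (5, -5) = -5·(-1, 1), so λ = -5.
Then B^5 v = λ^5·v = (-5)^5·(-1, 1) = -3125·(-1, 1) = (3125, -3125).

(3125, -3125)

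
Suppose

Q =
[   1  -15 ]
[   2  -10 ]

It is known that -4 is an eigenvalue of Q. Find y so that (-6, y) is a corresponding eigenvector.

We need (Q + 4I)v = 0.
Q + 4I = [[5, -15], [2, -6]].
Row 1: (5)·-6 + (-15)·y = 0
Row 2: (2)·-6 + (-6)·y = 0
Solving gives y = -2.
Check: Q·(-6, -2) = (24, 8) = -4·(-6, -2).

-2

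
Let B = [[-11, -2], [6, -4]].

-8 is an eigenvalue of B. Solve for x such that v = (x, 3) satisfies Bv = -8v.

-2

We need (B + 8I)v = 0.
B + 8I = [[-3, -2], [6, 4]].
Row 1: (-3)·x + (-2)·3 = 0
Row 2: (6)·x + (4)·3 = 0
Solving gives x = -2.
Check: B·(-2, 3) = (16, -24) = -8·(-2, 3).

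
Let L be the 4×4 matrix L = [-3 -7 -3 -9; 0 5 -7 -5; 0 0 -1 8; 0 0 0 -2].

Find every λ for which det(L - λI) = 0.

-3, -2, -1, 5

L is upper triangular, so its eigenvalues are the diagonal entries.
Diagonal: -3, 5, -1, -2.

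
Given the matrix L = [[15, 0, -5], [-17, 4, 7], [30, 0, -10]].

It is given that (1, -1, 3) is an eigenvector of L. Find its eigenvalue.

0

Compute Lv: L·(1, -1, 3) = (0, 0, 0).
Since Lv = λv, compare component 1: 0 = λ·1, so λ = 0.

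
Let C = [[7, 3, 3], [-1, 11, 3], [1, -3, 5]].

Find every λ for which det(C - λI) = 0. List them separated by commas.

The characteristic polynomial is p(λ) = det(λI - C).
Cofactor expansion gives p(λ) = λ^3 - 23λ^2 + 176λ - 448.
Try λ = 8: p(8) = 0, so 8 is a root.
Dividing by (λ - 8) leaves λ^2 - 15λ + 56.
The quadratic factors as (λ - 7)·(λ - 8).
Eigenvalues: 7, 8, 8.

7, 8, 8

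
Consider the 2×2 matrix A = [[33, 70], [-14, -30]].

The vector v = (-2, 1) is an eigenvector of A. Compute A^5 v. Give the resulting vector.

First find the eigenvalue: Av = (4, -2) = -2·(-2, 1), so λ = -2.
Then A^5 v = λ^5·v = (-2)^5·(-2, 1) = -32·(-2, 1) = (64, -32).

(64, -32)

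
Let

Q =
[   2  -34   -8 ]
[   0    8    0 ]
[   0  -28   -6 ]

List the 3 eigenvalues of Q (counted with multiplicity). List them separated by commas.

-6, 2, 8

Set up det(λI - Q) = 0.
Expanding along the first row, p(λ) = λ^3 - 4λ^2 - 44λ + 96.
Since p(2) = 0, λ = 2 is a root.
Dividing by (λ - 2) leaves λ^2 - 2λ - 48.
The quadratic factors as (λ + 6)·(λ - 8).
Eigenvalues: -6, 2, 8.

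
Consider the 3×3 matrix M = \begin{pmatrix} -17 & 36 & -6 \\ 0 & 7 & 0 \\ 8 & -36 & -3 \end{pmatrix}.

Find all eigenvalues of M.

Compute the characteristic polynomial p(s) = det(sI - M).
Expanding the 3×3 determinant: p(s) = s^3 + 13s^2 - 41s - 693.
Rational-root test: s = 7 gives p(7) = 0.
Factor out (s - 7): p(s) = (s - 7)·(s^2 + 20s + 99).
The quadratic factors as (s + 11)·(s + 9).
Eigenvalues: -11, -9, 7.

-11, -9, 7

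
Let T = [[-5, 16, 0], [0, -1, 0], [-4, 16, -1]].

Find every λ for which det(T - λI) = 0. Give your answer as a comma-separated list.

-5, -1, -1

Compute the characteristic polynomial p(s) = det(sI - T).
Expanding along the first row, p(s) = s^3 + 7s^2 + 11s + 5.
Try s = -5: p(-5) = 0, so -5 is a root.
Dividing by (s + 5) leaves s^2 + 2s + 1.
The quadratic factor is (s + 1)^2.
Eigenvalues: -5, -1, -1.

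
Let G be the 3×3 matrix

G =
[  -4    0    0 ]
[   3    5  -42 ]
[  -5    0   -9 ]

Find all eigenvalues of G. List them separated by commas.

The characteristic polynomial is p(lambda) = det(lambda·I - G).
Expanding the 3×3 determinant: p(lambda) = lambda^3 + 8·lambda^2 - 29·lambda - 180.
Rational-root test: lambda = -4 gives p(-4) = 0.
Factor out (lambda + 4): p(lambda) = (lambda + 4)·(lambda^2 + 4·lambda - 45).
The quadratic factors as (lambda + 9)·(lambda - 5).
Eigenvalues: -9, -4, 5.

-9, -4, 5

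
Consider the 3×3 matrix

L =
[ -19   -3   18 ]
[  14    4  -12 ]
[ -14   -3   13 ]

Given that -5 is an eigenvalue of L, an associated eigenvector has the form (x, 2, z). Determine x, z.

-3, -2

We need (L + 5I)v = 0.
L + 5I = [[-14, -3, 18], [14, 9, -12], [-14, -3, 18]].
Row 1: (-14)·x + (-3)·2 + (18)·z = 0
Row 2: (14)·x + (9)·2 + (-12)·z = 0
Row 3: (-14)·x + (-3)·2 + (18)·z = 0
Solving gives x = -3, z = -2.
Check: L·(-3, 2, -2) = (15, -10, 10) = -5·(-3, 2, -2).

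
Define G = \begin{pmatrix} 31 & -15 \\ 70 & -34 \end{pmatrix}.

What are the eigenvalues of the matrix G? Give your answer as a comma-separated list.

det(G - λI) = (31 - λ)(-34 - λ) - (-15)·(70) = λ^2 + 3λ - 4.
This factors as (λ + 4)·(λ - 1) = 0.
Eigenvalues: -4, 1.

-4, 1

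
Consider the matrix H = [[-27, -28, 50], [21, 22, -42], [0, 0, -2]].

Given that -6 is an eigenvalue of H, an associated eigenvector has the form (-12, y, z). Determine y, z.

9, 0

We need (H + 6I)v = 0.
H + 6I = [[-21, -28, 50], [21, 28, -42], [0, 0, 4]].
Row 1: (-21)·-12 + (-28)·y + (50)·z = 0
Row 2: (21)·-12 + (28)·y + (-42)·z = 0
Row 3: (0)·-12 + (0)·y + (4)·z = 0
Solving gives y = 9, z = 0.
Check: H·(-12, 9, 0) = (72, -54, 0) = -6·(-12, 9, 0).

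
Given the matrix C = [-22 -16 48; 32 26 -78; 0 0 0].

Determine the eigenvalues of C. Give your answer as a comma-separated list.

The characteristic polynomial is p(μ) = det(μI - C).
Cofactor expansion gives p(μ) = μ^3 - 4μ^2 - 60μ.
Since p(0) = 0, μ = 0 is a root.
Dividing by μ leaves μ^2 - 4μ - 60.
The quadratic factors as (μ + 6)·(μ - 10).
Eigenvalues: -6, 0, 10.

-6, 0, 10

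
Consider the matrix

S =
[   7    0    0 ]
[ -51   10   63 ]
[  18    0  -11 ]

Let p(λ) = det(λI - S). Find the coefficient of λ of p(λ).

-117

p(λ) = λ^3 - 6λ^2 - 117λ + 770.
The coefficient of λ is -117.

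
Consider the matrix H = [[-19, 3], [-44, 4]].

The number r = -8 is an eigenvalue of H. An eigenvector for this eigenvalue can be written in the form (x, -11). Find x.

We need (H + 8I)v = 0.
H + 8I = [[-11, 3], [-44, 12]].
Row 1: (-11)·x + (3)·-11 = 0
Row 2: (-44)·x + (12)·-11 = 0
Solving gives x = -3.
Check: H·(-3, -11) = (24, 88) = -8·(-3, -11).

-3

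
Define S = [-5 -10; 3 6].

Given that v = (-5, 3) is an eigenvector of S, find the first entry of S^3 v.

First find the eigenvalue: Sv = (-5, 3) = 1·(-5, 3), so λ = 1.
Then S^3 v = λ^3·v = 1^3·(-5, 3) = 1·(-5, 3) = (-5, 3).

-5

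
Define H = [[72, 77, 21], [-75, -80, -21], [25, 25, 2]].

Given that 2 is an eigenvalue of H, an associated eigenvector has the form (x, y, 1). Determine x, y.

3, -3

We need (H - 2I)v = 0.
H - 2I = [[70, 77, 21], [-75, -82, -21], [25, 25, 0]].
Row 1: (70)·x + (77)·y + (21)·1 = 0
Row 2: (-75)·x + (-82)·y + (-21)·1 = 0
Row 3: (25)·x + (25)·y + (0)·1 = 0
Solving gives x = 3, y = -3.
Check: H·(3, -3, 1) = (6, -6, 2) = 2·(3, -3, 1).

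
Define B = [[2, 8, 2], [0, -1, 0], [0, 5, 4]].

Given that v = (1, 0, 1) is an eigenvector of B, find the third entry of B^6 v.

First find the eigenvalue: Bv = (4, 0, 4) = 4·(1, 0, 1), so λ = 4.
Then B^6 v = λ^6·v = 4^6·(1, 0, 1) = 4096·(1, 0, 1) = (4096, 0, 4096).

4096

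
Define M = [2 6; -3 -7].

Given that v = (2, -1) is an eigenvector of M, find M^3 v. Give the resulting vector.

First find the eigenvalue: Mv = (-2, 1) = -1·(2, -1), so λ = -1.
Then M^3 v = λ^3·v = (-1)^3·(2, -1) = -1·(2, -1) = (-2, 1).

(-2, 1)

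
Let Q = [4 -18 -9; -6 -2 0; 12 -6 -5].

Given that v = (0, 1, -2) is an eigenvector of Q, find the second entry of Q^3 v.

-8

First find the eigenvalue: Qv = (0, -2, 4) = -2·(0, 1, -2), so λ = -2.
Then Q^3 v = λ^3·v = (-2)^3·(0, 1, -2) = -8·(0, 1, -2) = (0, -8, 16).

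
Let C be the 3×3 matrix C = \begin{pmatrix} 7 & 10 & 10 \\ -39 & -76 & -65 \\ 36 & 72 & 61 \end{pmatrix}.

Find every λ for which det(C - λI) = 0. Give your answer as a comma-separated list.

-11, 1, 2

Compute the characteristic polynomial p(μ) = det(μI - C).
Expanding along the first row, p(μ) = μ^3 + 8μ^2 - 31μ + 22.
Try μ = 1: p(1) = 0, so 1 is a root.
Factor out (μ - 1): p(μ) = (μ - 1)·(μ^2 + 9μ - 22).
The quadratic factors as (μ + 11)·(μ - 2).
Eigenvalues: -11, 1, 2.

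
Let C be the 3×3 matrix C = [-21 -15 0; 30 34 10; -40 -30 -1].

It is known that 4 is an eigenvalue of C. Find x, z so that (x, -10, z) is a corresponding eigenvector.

We need (C - 4I)v = 0.
C - 4I = [[-25, -15, 0], [30, 30, 10], [-40, -30, -5]].
Row 1: (-25)·x + (-15)·-10 + (0)·z = 0
Row 2: (30)·x + (30)·-10 + (10)·z = 0
Row 3: (-40)·x + (-30)·-10 + (-5)·z = 0
Solving gives x = 6, z = 12.
Check: C·(6, -10, 12) = (24, -40, 48) = 4·(6, -10, 12).

6, 12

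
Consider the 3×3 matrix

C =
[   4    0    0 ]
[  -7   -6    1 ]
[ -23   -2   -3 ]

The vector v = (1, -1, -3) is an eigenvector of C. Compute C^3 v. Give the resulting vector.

(64, -64, -192)

First find the eigenvalue: Cv = (4, -4, -12) = 4·(1, -1, -3), so λ = 4.
Then C^3 v = λ^3·v = 4^3·(1, -1, -3) = 64·(1, -1, -3) = (64, -64, -192).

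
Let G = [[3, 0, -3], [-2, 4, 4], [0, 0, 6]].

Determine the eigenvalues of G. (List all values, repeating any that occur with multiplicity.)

3, 4, 6

Set up det(sI - G) = 0.
Cofactor expansion gives p(s) = s^3 - 13s^2 + 54s - 72.
Rational-root test: s = 3 gives p(3) = 0.
Factor out (s - 3): p(s) = (s - 3)·(s^2 - 10s + 24).
The quadratic factors as (s - 4)·(s - 6).
Eigenvalues: 3, 4, 6.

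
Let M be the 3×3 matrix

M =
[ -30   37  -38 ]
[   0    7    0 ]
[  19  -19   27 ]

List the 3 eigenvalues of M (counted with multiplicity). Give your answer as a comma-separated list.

The characteristic polynomial is p(r) = det(rI - M).
Cofactor expansion gives p(r) = r^3 - 4r^2 - 109r + 616.
Try r = 8: p(8) = 0, so 8 is a root.
Factor out (r - 8): p(r) = (r - 8)·(r^2 + 4r - 77).
The quadratic factors as (r + 11)·(r - 7).
Eigenvalues: -11, 7, 8.

-11, 7, 8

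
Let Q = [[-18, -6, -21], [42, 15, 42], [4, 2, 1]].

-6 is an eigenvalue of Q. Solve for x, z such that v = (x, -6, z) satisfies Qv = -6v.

3, 0

We need (Q + 6I)v = 0.
Q + 6I = [[-12, -6, -21], [42, 21, 42], [4, 2, 7]].
Row 1: (-12)·x + (-6)·-6 + (-21)·z = 0
Row 2: (42)·x + (21)·-6 + (42)·z = 0
Row 3: (4)·x + (2)·-6 + (7)·z = 0
Solving gives x = 3, z = 0.
Check: Q·(3, -6, 0) = (-18, 36, 0) = -6·(3, -6, 0).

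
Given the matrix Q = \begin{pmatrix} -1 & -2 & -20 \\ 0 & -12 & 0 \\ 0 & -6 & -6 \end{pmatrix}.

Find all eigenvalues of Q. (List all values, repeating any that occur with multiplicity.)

Set up det(rI - Q) = 0.
Cofactor expansion gives p(r) = r^3 + 19r^2 + 90r + 72.
Since p(-1) = 0, r = -1 is a root.
Dividing by (r + 1) leaves r^2 + 18r + 72.
The quadratic factors as (r + 12)·(r + 6).
Eigenvalues: -12, -6, -1.

-12, -6, -1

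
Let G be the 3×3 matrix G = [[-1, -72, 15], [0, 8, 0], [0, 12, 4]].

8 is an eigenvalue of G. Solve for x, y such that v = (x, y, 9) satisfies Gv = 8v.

We need (G - 8I)v = 0.
G - 8I = [[-9, -72, 15], [0, 0, 0], [0, 12, -4]].
Row 1: (-9)·x + (-72)·y + (15)·9 = 0
Row 2: (0)·x + (0)·y + (0)·9 = 0
Row 3: (0)·x + (12)·y + (-4)·9 = 0
Solving gives x = -9, y = 3.
Check: G·(-9, 3, 9) = (-72, 24, 72) = 8·(-9, 3, 9).

-9, 3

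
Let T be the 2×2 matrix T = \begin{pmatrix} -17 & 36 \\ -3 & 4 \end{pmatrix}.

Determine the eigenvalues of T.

det(T - λI) = (-17 - λ)(4 - λ) - (36)·(-3) = λ^2 + 13λ + 40.
This factors as (λ + 8)·(λ + 5) = 0.
Eigenvalues: -8, -5.

-8, -5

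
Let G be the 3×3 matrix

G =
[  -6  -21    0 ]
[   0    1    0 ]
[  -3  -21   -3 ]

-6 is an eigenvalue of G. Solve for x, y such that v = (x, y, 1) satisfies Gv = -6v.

We need (G + 6I)v = 0.
G + 6I = [[0, -21, 0], [0, 7, 0], [-3, -21, 3]].
Row 1: (0)·x + (-21)·y + (0)·1 = 0
Row 2: (0)·x + (7)·y + (0)·1 = 0
Row 3: (-3)·x + (-21)·y + (3)·1 = 0
Solving gives x = 1, y = 0.
Check: G·(1, 0, 1) = (-6, 0, -6) = -6·(1, 0, 1).

1, 0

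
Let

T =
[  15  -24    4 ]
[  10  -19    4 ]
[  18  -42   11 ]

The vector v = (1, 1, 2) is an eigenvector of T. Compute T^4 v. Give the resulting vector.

First find the eigenvalue: Tv = (-1, -1, -2) = -1·(1, 1, 2), so λ = -1.
Then T^4 v = λ^4·v = (-1)^4·(1, 1, 2) = 1·(1, 1, 2) = (1, 1, 2).

(1, 1, 2)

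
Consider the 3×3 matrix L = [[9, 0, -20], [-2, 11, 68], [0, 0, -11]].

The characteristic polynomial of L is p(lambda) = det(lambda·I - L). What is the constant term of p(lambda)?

1089

p(lambda) = lambda^3 - 9·lambda^2 - 121·lambda + 1089.
The constant term is 1089.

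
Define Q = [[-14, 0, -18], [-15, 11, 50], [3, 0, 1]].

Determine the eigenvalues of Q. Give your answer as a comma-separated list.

-8, -5, 11

Set up det(μI - Q) = 0.
Expanding the 3×3 determinant: p(μ) = μ^3 + 2μ^2 - 103μ - 440.
Rational-root test: μ = 11 gives p(11) = 0.
Factor out (μ - 11): p(μ) = (μ - 11)·(μ^2 + 13μ + 40).
The quadratic factors as (μ + 8)·(μ + 5).
Eigenvalues: -8, -5, 11.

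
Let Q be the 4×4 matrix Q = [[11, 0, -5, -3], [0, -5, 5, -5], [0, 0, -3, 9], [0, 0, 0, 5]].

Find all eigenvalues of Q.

-5, -3, 5, 11

Q is upper triangular, so its eigenvalues are the diagonal entries.
Diagonal: 11, -5, -3, 5.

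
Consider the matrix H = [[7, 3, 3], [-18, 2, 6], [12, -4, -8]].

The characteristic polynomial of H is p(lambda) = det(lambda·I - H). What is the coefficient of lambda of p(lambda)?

-16

p(lambda) = lambda^3 - lambda^2 - 16·lambda + 16.
The coefficient of lambda is -16.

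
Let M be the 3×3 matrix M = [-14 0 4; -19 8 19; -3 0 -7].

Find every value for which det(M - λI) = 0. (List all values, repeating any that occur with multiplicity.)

The characteristic polynomial is p(λ) = det(λI - M).
Expanding along the first row, p(λ) = λ^3 + 13λ^2 - 58λ - 880.
Try λ = 8: p(8) = 0, so 8 is a root.
Factor out (λ - 8): p(λ) = (λ - 8)·(λ^2 + 21λ + 110).
The quadratic factors as (λ + 11)·(λ + 10).
Eigenvalues: -11, -10, 8.

-11, -10, 8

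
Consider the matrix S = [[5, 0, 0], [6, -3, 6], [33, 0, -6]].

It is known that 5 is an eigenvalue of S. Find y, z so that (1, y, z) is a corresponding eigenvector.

We need (S - 5I)v = 0.
S - 5I = [[0, 0, 0], [6, -8, 6], [33, 0, -11]].
Row 1: (0)·1 + (0)·y + (0)·z = 0
Row 2: (6)·1 + (-8)·y + (6)·z = 0
Row 3: (33)·1 + (0)·y + (-11)·z = 0
Solving gives y = 3, z = 3.
Check: S·(1, 3, 3) = (5, 15, 15) = 5·(1, 3, 3).

3, 3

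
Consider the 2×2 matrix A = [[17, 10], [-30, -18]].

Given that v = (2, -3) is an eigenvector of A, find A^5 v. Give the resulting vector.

(64, -96)

First find the eigenvalue: Av = (4, -6) = 2·(2, -3), so λ = 2.
Then A^5 v = λ^5·v = 2^5·(2, -3) = 32·(2, -3) = (64, -96).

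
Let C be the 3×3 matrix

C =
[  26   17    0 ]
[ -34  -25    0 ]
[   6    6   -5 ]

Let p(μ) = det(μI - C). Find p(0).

-360

p(0) = det(0·I − C) = det(−C) = (−1)^3·det(C).
det(C) = 360, so p(0) = -360.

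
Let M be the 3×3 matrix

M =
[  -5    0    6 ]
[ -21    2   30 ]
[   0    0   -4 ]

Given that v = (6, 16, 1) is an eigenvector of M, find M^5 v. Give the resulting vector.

First find the eigenvalue: Mv = (-24, -64, -4) = -4·(6, 16, 1), so λ = -4.
Then M^5 v = λ^5·v = (-4)^5·(6, 16, 1) = -1024·(6, 16, 1) = (-6144, -16384, -1024).

(-6144, -16384, -1024)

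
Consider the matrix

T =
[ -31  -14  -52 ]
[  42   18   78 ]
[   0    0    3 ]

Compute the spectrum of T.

-10, -3, 3

Compute the characteristic polynomial p(r) = det(rI - T).
Expanding along the first row, p(r) = r^3 + 10r^2 - 9r - 90.
Rational-root test: r = -3 gives p(-3) = 0.
Factor out (r + 3): p(r) = (r + 3)·(r^2 + 7r - 30).
The quadratic factors as (r + 10)·(r - 3).
Eigenvalues: -10, -3, 3.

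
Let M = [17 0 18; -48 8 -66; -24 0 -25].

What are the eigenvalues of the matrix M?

The characteristic polynomial is p(λ) = det(λI - M).
Expanding the 3×3 determinant: p(λ) = λ^3 - 57λ - 56.
Since p(8) = 0, λ = 8 is a root.
Dividing by (λ - 8) leaves λ^2 + 8λ + 7.
The quadratic factors as (λ + 7)·(λ + 1).
Eigenvalues: -7, -1, 8.

-7, -1, 8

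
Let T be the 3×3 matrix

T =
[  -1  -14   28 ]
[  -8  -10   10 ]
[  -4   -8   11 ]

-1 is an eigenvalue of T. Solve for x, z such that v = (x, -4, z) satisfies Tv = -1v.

We need (T + 1I)v = 0.
T + 1I = [[0, -14, 28], [-8, -9, 10], [-4, -8, 12]].
Row 1: (0)·x + (-14)·-4 + (28)·z = 0
Row 2: (-8)·x + (-9)·-4 + (10)·z = 0
Row 3: (-4)·x + (-8)·-4 + (12)·z = 0
Solving gives x = 2, z = -2.
Check: T·(2, -4, -2) = (-2, 4, 2) = -1·(2, -4, -2).

2, -2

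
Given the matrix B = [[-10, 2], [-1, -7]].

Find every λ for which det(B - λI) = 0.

det(B - rI) = (-10 - r)(-7 - r) - (2)·(-1) = r^2 + 17r + 72.
This factors as (r + 9)·(r + 8) = 0.
Eigenvalues: -9, -8.

-9, -8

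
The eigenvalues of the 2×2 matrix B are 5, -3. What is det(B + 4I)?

If B has eigenvalues 5, -3, then B + 4I has eigenvalues 9, 1.
det(B + 4I) = (9) · (1) = 9.

9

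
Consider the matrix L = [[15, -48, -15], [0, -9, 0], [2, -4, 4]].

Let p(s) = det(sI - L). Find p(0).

810

p(0) = det(0·I − L) = det(−L) = (−1)^3·det(L).
det(L) = -810, so p(0) = 810.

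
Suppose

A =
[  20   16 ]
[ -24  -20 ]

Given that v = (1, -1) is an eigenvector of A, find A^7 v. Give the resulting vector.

(16384, -16384)

First find the eigenvalue: Av = (4, -4) = 4·(1, -1), so λ = 4.
Then A^7 v = λ^7·v = 4^7·(1, -1) = 16384·(1, -1) = (16384, -16384).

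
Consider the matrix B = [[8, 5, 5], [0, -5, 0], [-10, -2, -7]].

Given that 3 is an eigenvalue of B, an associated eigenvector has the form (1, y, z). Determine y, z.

0, -1

We need (B - 3I)v = 0.
B - 3I = [[5, 5, 5], [0, -8, 0], [-10, -2, -10]].
Row 1: (5)·1 + (5)·y + (5)·z = 0
Row 2: (0)·1 + (-8)·y + (0)·z = 0
Row 3: (-10)·1 + (-2)·y + (-10)·z = 0
Solving gives y = 0, z = -1.
Check: B·(1, 0, -1) = (3, 0, -3) = 3·(1, 0, -1).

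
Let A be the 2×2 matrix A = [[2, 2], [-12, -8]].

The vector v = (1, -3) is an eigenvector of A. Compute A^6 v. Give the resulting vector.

First find the eigenvalue: Av = (-4, 12) = -4·(1, -3), so λ = -4.
Then A^6 v = λ^6·v = (-4)^6·(1, -3) = 4096·(1, -3) = (4096, -12288).

(4096, -12288)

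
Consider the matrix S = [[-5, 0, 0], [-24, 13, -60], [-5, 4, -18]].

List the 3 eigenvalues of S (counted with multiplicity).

The characteristic polynomial is p(r) = det(rI - S).
Expanding along the first row, p(r) = r^3 + 10r^2 + 31r + 30.
Rational-root test: r = -2 gives p(-2) = 0.
Factor out (r + 2): p(r) = (r + 2)·(r^2 + 8r + 15).
The quadratic factors as (r + 5)·(r + 3).
Eigenvalues: -5, -3, -2.

-5, -3, -2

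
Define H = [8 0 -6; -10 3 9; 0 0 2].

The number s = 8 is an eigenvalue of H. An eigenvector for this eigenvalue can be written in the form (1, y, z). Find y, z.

We need (H - 8I)v = 0.
H - 8I = [[0, 0, -6], [-10, -5, 9], [0, 0, -6]].
Row 1: (0)·1 + (0)·y + (-6)·z = 0
Row 2: (-10)·1 + (-5)·y + (9)·z = 0
Row 3: (0)·1 + (0)·y + (-6)·z = 0
Solving gives y = -2, z = 0.
Check: H·(1, -2, 0) = (8, -16, 0) = 8·(1, -2, 0).

-2, 0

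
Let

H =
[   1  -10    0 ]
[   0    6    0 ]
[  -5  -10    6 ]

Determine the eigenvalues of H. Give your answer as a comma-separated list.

Set up det(tI - H) = 0.
Cofactor expansion gives p(t) = t^3 - 13t^2 + 48t - 36.
Since p(1) = 0, t = 1 is a root.
Factor out (t - 1): p(t) = (t - 1)·(t^2 - 12t + 36).
The quadratic factor is (t - 6)^2.
Eigenvalues: 1, 6, 6.

1, 6, 6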